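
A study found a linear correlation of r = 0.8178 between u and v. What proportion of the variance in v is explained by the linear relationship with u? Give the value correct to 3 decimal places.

0.669

r² = (0.8178)² = 0.669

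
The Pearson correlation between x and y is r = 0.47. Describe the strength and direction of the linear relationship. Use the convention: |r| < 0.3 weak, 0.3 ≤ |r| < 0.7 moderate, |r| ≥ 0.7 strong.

moderate positive

r = 0.47 > 0 so the relationship is positive.
|r| = 0.47, which falls in the moderate range.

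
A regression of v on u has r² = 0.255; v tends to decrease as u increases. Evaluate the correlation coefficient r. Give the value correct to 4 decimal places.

|r| = √0.255 = 0.5050
The association is negative, so r = −0.5050.

-0.5050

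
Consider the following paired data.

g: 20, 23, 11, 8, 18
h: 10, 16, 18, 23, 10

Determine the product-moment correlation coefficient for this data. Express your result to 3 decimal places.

n = 5, Σg = 80, Σh = 77, Σg² = 1438, Σh² = 1309, Σgh = 1130
nΣgh − ΣgΣh = 5650 − 6160 = -510
nΣg² − (Σg)² = 7190 − 6400 = 790; nΣh² − (Σh)² = 6545 − 5929 = 616
r = -510 / √(790 × 616) = -510 / 697.5959 ≈ -0.731

-0.731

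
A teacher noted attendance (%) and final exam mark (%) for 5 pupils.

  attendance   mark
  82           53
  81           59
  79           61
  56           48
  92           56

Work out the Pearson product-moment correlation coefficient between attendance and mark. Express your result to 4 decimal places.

n = 5, Σx = 390, Σy = 277, Σx² = 31126, Σy² = 15451, Σxy = 21784
nΣxy − ΣxΣy = 108920 − 108030 = 890
nΣx² − (Σx)² = 155630 − 152100 = 3530; nΣy² − (Σy)² = 77255 − 76729 = 526
r = 890 / √(3530 × 526) = 890 / 1362.6371 ≈ 0.6531

0.6531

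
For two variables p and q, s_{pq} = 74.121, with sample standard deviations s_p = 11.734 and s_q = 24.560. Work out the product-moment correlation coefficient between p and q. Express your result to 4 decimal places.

r = Cov(p,q) / (s_p · s_q) = 74.121 / (11.734 × 24.560)
  = 74.121 / 288.1870 ≈ 0.2572

0.2572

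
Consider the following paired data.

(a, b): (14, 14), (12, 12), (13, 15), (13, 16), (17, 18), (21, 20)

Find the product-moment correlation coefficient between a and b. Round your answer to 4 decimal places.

n = 6, Σa = 90, Σb = 95, Σa² = 1408, Σb² = 1545, Σab = 1469
nΣab − ΣaΣb = 8814 − 8550 = 264
nΣa² − (Σa)² = 8448 − 8100 = 348; nΣb² − (Σb)² = 9270 − 9025 = 245
r = 264 / √(348 × 245) = 264 / 291.9932 ≈ 0.9041

0.9041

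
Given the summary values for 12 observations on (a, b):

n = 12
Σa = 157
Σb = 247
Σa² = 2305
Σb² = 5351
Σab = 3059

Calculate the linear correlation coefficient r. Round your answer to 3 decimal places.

r = (nΣab − ΣaΣb) / √[(nΣa² − (Σa)²)(nΣb² − (Σb)²)]
Numerator: 12×3059 − 157×247 = -2071
Denominator: √[(27660 − 24649)(64212 − 61009)] = √[3011 × 3203] = 3105.5165
r = -2071 / 3105.5165 ≈ -0.667

-0.667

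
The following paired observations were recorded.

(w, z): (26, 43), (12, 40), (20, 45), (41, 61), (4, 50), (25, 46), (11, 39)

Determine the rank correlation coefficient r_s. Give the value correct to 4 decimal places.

0.3571

Rank w: 6, 3, 4, 7, 1, 5, 2
Rank z: 3, 2, 4, 7, 6, 5, 1
d = rank(w) − rank(z): 3, 1, 0, 0, -5, 0, 1; Σd² = 36
ρ = 1 − 6Σd² / [n(n²−1)] = 1 − 6×36 / (7×48) = 1 − 216/336 ≈ 0.3571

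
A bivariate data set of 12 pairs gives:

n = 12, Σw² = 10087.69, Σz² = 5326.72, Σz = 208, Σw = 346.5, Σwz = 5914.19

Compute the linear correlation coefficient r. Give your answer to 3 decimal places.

-0.244

r = (nΣwz − ΣwΣz) / √[(nΣw² − (Σw)²)(nΣz² − (Σz)²)]
Numerator: 12×5914.19 − 346.5×208 = -1101.72
Denominator: √[(121052.28 − 120062.25)(63920.64 − 43264)] = √[990.03 × 20656.64] = 4522.2443
r = -1101.72 / 4522.2443 ≈ -0.244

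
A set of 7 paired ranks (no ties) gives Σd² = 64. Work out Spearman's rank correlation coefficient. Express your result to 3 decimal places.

ρ = 1 − 6Σd² / [n(n²−1)] = 1 − 6×64 / (7×48)
  = 1 − 384/336 = 1 − 1.1429 ≈ -0.143

-0.143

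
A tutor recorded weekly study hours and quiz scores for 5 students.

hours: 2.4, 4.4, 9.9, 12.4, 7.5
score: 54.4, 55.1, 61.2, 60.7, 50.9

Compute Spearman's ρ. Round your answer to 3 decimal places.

0.600

Rank hours: 1, 2, 4, 5, 3
Rank score: 2, 3, 5, 4, 1
d = rank(hours) − rank(score): -1, -1, -1, 1, 2; Σd² = 8
ρ = 1 − 6Σd² / [n(n²−1)] = 1 − 6×8 / (5×24) = 1 − 48/120 ≈ 0.600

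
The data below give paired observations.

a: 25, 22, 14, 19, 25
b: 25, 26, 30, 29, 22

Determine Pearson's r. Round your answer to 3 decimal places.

n = 5, Σa = 105, Σb = 132, Σa² = 2291, Σb² = 3526, Σab = 2718
nΣab − ΣaΣb = 13590 − 13860 = -270
nΣa² − (Σa)² = 11455 − 11025 = 430; nΣb² − (Σb)² = 17630 − 17424 = 206
r = -270 / √(430 × 206) = -270 / 297.6239 ≈ -0.907

-0.907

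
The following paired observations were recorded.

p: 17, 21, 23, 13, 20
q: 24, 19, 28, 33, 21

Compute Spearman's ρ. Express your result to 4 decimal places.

Rank p: 2, 4, 5, 1, 3
Rank q: 3, 1, 4, 5, 2
d = rank(p) − rank(q): -1, 3, 1, -4, 1; Σd² = 28
ρ = 1 − 6Σd² / [n(n²−1)] = 1 − 6×28 / (5×24) = 1 − 168/120 ≈ -0.4000

-0.4000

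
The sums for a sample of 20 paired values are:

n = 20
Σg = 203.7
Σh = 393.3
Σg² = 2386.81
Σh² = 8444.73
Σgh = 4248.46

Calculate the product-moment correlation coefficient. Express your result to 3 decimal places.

r = (nΣgh − ΣgΣh) / √[(nΣg² − (Σg)²)(nΣh² − (Σh)²)]
Numerator: 20×4248.46 − 203.7×393.3 = 4853.99
Denominator: √[(47736.2 − 41493.69)(168894.6 − 154684.89)] = √[6242.51 × 14209.71] = 9418.2937
r = 4853.99 / 9418.2937 ≈ 0.515

0.515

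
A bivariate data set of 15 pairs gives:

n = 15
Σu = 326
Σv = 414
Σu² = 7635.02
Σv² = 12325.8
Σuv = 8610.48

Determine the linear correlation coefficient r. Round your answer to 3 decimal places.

-0.550

r = (nΣuv − ΣuΣv) / √[(nΣu² − (Σu)²)(nΣv² − (Σv)²)]
Numerator: 15×8610.48 − 326×414 = -5806.8
Denominator: √[(114525.3 − 106276)(184887 − 171396)] = √[8249.3 × 13491] = 10549.4695
r = -5806.8 / 10549.4695 ≈ -0.550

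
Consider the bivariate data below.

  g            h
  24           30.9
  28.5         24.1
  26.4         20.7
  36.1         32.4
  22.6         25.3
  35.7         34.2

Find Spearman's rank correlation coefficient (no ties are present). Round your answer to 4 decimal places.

Rank g: 2, 4, 3, 6, 1, 5
Rank h: 4, 2, 1, 5, 3, 6
d = rank(g) − rank(h): -2, 2, 2, 1, -2, -1; Σd² = 18
ρ = 1 − 6Σd² / [n(n²−1)] = 1 − 6×18 / (6×35) = 1 − 108/210 ≈ 0.4857

0.4857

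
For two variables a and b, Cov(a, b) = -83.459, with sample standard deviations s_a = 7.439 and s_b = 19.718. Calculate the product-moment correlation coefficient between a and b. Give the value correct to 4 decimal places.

-0.5690

r = Cov(a,b) / (s_a · s_b) = -83.459 / (7.439 × 19.718)
  = -83.459 / 146.6822 ≈ -0.5690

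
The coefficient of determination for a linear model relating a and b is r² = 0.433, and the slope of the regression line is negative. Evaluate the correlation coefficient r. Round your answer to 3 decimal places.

|r| = √0.433 = 0.658
The association is negative, so r = −0.658.

-0.658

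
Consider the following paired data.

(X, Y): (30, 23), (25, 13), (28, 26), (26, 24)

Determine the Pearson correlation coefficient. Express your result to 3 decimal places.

n = 4, ΣX = 109, ΣY = 86, ΣX² = 2985, ΣY² = 1950, ΣXY = 2367
nΣXY − ΣXΣY = 9468 − 9374 = 94
nΣX² − (ΣX)² = 11940 − 11881 = 59; nΣY² − (ΣY)² = 7800 − 7396 = 404
r = 94 / √(59 × 404) = 94 / 154.3891 ≈ 0.609

0.609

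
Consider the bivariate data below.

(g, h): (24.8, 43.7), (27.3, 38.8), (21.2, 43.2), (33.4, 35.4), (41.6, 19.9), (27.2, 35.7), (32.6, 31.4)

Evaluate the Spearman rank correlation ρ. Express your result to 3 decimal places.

Rank g: 2, 4, 1, 6, 7, 3, 5
Rank h: 7, 5, 6, 3, 1, 4, 2
d = rank(g) − rank(h): -5, -1, -5, 3, 6, -1, 3; Σd² = 106
ρ = 1 − 6Σd² / [n(n²−1)] = 1 − 6×106 / (7×48) = 1 − 636/336 ≈ -0.893

-0.893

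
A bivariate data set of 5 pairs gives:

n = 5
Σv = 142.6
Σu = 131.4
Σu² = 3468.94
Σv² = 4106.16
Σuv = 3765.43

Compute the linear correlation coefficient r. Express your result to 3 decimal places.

0.720

r = (nΣuv − ΣuΣv) / √[(nΣu² − (Σu)²)(nΣv² − (Σv)²)]
Numerator: 5×3765.43 − 131.4×142.6 = 89.51
Denominator: √[(17344.7 − 17265.96)(20530.8 − 20334.76)] = √[78.74 × 196.04] = 124.2425
r = 89.51 / 124.2425 ≈ 0.720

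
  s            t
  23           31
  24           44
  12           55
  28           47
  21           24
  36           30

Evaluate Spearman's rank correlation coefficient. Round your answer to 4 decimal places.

Rank s: 3, 4, 1, 5, 2, 6
Rank t: 3, 4, 6, 5, 1, 2
d = rank(s) − rank(t): 0, 0, -5, 0, 1, 4; Σd² = 42
ρ = 1 − 6Σd² / [n(n²−1)] = 1 − 6×42 / (6×35) = 1 − 252/210 ≈ -0.2000

-0.2000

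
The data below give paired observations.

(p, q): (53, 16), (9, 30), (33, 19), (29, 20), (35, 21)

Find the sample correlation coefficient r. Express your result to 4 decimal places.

n = 5, Σp = 159, Σq = 106, Σp² = 6045, Σq² = 2358, Σpq = 3060
nΣpq − ΣpΣq = 15300 − 16854 = -1554
nΣp² − (Σp)² = 30225 − 25281 = 4944; nΣq² − (Σq)² = 11790 − 11236 = 554
r = -1554 / √(4944 × 554) = -1554 / 1654.9852 ≈ -0.9390

-0.9390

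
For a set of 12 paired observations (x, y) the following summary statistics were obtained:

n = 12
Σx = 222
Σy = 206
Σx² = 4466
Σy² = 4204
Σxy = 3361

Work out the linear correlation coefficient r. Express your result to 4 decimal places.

r = (nΣxy − ΣxΣy) / √[(nΣx² − (Σx)²)(nΣy² − (Σy)²)]
Numerator: 12×3361 − 222×206 = -5400
Denominator: √[(53592 − 49284)(50448 − 42436)] = √[4308 × 8012] = 5875.0060
r = -5400 / 5875.0060 ≈ -0.9191

-0.9191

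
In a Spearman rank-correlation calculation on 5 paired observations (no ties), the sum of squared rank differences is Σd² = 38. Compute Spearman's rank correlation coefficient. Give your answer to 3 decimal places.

-0.900

ρ = 1 − 6Σd² / [n(n²−1)] = 1 − 6×38 / (5×24)
  = 1 − 228/120 = 1 − 1.9000 ≈ -0.900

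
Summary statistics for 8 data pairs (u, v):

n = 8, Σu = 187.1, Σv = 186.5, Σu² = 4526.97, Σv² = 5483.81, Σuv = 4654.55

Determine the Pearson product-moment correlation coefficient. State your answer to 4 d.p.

r = (nΣuv − ΣuΣv) / √[(nΣu² − (Σu)²)(nΣv² − (Σv)²)]
Numerator: 8×4654.55 − 187.1×186.5 = 2342.25
Denominator: √[(36215.76 − 35006.41)(43870.48 − 34782.25)] = √[1209.35 × 9088.23] = 3315.2452
r = 2342.25 / 3315.2452 ≈ 0.7065

0.7065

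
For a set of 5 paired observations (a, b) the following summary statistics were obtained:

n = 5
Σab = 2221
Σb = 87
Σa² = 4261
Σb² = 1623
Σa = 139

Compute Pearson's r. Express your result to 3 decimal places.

-0.949

r = (nΣab − ΣaΣb) / √[(nΣa² − (Σa)²)(nΣb² − (Σb)²)]
Numerator: 5×2221 − 139×87 = -988
Denominator: √[(21305 − 19321)(8115 − 7569)] = √[1984 × 546] = 1040.7997
r = -988 / 1040.7997 ≈ -0.949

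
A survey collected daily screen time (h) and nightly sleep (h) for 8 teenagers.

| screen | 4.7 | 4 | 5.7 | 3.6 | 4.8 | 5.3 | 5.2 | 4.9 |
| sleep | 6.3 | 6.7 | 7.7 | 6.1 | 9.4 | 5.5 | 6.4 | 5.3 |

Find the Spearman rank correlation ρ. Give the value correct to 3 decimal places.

Rank screen: 3, 2, 8, 1, 4, 7, 6, 5
Rank sleep: 4, 6, 7, 3, 8, 2, 5, 1
d = rank(screen) − rank(sleep): -1, -4, 1, -2, -4, 5, 1, 4; Σd² = 80
ρ = 1 − 6Σd² / [n(n²−1)] = 1 − 6×80 / (8×63) = 1 − 480/504 ≈ 0.048

0.048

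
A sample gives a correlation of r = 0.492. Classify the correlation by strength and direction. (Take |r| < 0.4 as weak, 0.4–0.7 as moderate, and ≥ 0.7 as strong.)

r = 0.492 > 0 so the relationship is positive.
|r| = 0.492, which falls in the moderate range.

moderate positive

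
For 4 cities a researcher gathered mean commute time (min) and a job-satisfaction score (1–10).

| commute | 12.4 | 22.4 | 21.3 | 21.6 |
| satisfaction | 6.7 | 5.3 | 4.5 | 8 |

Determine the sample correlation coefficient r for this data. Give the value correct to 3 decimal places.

-0.250

n = 4, Σx = 77.7, Σy = 24.5, Σx² = 1575.77, Σy² = 157.23, Σxy = 470.45
nΣxy − ΣxΣy = 1881.8 − 1903.65 = -21.85
nΣx² − (Σx)² = 6303.08 − 6037.29 = 265.79; nΣy² − (Σy)² = 628.92 − 600.25 = 28.67
r = -21.85 / √(265.79 × 28.67) = -21.85 / 87.2938 ≈ -0.250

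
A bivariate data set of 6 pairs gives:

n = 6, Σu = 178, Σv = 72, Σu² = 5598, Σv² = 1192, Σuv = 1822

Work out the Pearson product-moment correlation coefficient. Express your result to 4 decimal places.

-0.9733

r = (nΣuv − ΣuΣv) / √[(nΣu² − (Σu)²)(nΣv² − (Σv)²)]
Numerator: 6×1822 − 178×72 = -1884
Denominator: √[(33588 − 31684)(7152 − 5184)] = √[1904 × 1968] = 1935.7355
r = -1884 / 1935.7355 ≈ -0.9733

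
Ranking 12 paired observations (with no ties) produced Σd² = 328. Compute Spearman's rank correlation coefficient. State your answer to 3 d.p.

-0.147

ρ = 1 − 6Σd² / [n(n²−1)] = 1 − 6×328 / (12×143)
  = 1 − 1968/1716 = 1 − 1.1469 ≈ -0.147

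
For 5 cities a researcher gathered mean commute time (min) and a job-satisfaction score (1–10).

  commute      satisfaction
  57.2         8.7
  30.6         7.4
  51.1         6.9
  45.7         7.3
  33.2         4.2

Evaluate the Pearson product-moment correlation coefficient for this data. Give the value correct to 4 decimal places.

n = 5, Σx = 217.8, Σy = 34.5, Σx² = 10010.14, Σy² = 248.99, Σxy = 1549.72
nΣxy − ΣxΣy = 7748.6 − 7514.1 = 234.5
nΣx² − (Σx)² = 50050.7 − 47436.84 = 2613.86; nΣy² − (Σy)² = 1244.95 − 1190.25 = 54.7
r = 234.5 / √(2613.86 × 54.7) = 234.5 / 378.1245 ≈ 0.6202

0.6202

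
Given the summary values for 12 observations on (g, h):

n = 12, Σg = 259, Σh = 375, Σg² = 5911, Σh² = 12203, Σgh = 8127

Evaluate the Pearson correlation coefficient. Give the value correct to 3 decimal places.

r = (nΣgh − ΣgΣh) / √[(nΣg² − (Σg)²)(nΣh² − (Σh)²)]
Numerator: 12×8127 − 259×375 = 399
Denominator: √[(70932 − 67081)(146436 − 140625)] = √[3851 × 5811] = 4730.5561
r = 399 / 4730.5561 ≈ 0.084

0.084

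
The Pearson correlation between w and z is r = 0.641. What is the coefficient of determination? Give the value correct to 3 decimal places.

r² = (0.641)² = 0.411

0.411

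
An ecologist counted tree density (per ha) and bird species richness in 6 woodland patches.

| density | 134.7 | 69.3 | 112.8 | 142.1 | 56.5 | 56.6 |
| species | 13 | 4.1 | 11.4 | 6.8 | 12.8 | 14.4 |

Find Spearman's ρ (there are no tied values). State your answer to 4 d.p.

Rank density: 5, 3, 4, 6, 1, 2
Rank species: 5, 1, 3, 2, 4, 6
d = rank(density) − rank(species): 0, 2, 1, 4, -3, -4; Σd² = 46
ρ = 1 − 6Σd² / [n(n²−1)] = 1 − 6×46 / (6×35) = 1 − 276/210 ≈ -0.3143

-0.3143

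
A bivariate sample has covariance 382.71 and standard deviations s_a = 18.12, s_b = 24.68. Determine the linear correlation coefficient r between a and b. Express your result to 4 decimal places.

r = Cov(a,b) / (s_a · s_b) = 382.71 / (18.12 × 24.68)
  = 382.71 / 447.2016 ≈ 0.8558

0.8558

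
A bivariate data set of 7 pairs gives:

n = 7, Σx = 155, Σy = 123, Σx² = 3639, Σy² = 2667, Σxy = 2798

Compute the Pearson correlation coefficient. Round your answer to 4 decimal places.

0.2301

r = (nΣxy − ΣxΣy) / √[(nΣx² − (Σx)²)(nΣy² − (Σy)²)]
Numerator: 7×2798 − 155×123 = 521
Denominator: √[(25473 − 24025)(18669 − 15129)] = √[1448 × 3540] = 2264.0495
r = 521 / 2264.0495 ≈ 0.2301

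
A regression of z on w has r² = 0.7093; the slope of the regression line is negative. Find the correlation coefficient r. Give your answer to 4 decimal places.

|r| = √0.7093 = 0.8422
The association is negative, so r = −0.8422.

-0.8422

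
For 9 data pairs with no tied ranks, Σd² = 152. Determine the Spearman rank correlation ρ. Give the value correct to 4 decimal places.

ρ = 1 − 6Σd² / [n(n²−1)] = 1 − 6×152 / (9×80)
  = 1 − 912/720 = 1 − 1.26667 ≈ -0.2667

-0.2667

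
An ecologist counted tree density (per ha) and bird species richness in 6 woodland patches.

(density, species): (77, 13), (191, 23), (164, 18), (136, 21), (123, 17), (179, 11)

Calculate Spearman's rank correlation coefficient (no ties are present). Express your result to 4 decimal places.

0.3714

Rank density: 1, 6, 4, 3, 2, 5
Rank species: 2, 6, 4, 5, 3, 1
d = rank(density) − rank(species): -1, 0, 0, -2, -1, 4; Σd² = 22
ρ = 1 − 6Σd² / [n(n²−1)] = 1 − 6×22 / (6×35) = 1 − 132/210 ≈ 0.3714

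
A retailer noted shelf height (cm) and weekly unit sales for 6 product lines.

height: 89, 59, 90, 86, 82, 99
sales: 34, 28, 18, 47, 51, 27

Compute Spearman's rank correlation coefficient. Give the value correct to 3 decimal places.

-0.600

Rank height: 4, 1, 5, 3, 2, 6
Rank sales: 4, 3, 1, 5, 6, 2
d = rank(height) − rank(sales): 0, -2, 4, -2, -4, 4; Σd² = 56
ρ = 1 − 6Σd² / [n(n²−1)] = 1 − 6×56 / (6×35) = 1 − 336/210 ≈ -0.600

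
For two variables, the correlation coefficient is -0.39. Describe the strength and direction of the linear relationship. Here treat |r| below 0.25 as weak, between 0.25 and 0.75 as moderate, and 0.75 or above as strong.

moderate negative

r = -0.39 < 0 so the relationship is negative.
|r| = 0.39, which falls in the moderate range.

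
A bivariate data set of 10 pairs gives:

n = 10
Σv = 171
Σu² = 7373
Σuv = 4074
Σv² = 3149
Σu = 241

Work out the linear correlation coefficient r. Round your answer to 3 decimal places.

-0.079

r = (nΣuv − ΣuΣv) / √[(nΣu² − (Σu)²)(nΣv² − (Σv)²)]
Numerator: 10×4074 − 241×171 = -471
Denominator: √[(73730 − 58081)(31490 − 29241)] = √[15649 × 2249] = 5932.5038
r = -471 / 5932.5038 ≈ -0.079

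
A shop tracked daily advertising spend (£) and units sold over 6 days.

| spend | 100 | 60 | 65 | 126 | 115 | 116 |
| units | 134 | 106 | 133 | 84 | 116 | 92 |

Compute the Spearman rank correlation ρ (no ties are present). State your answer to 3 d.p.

Rank spend: 3, 1, 2, 6, 4, 5
Rank units: 6, 3, 5, 1, 4, 2
d = rank(spend) − rank(units): -3, -2, -3, 5, 0, 3; Σd² = 56
ρ = 1 − 6Σd² / [n(n²−1)] = 1 − 6×56 / (6×35) = 1 − 336/210 ≈ -0.600

-0.600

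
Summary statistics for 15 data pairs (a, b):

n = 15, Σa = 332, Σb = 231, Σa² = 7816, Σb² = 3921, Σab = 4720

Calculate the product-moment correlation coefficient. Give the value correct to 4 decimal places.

-0.9525

r = (nΣab − ΣaΣb) / √[(nΣa² − (Σa)²)(nΣb² − (Σb)²)]
Numerator: 15×4720 − 332×231 = -5892
Denominator: √[(117240 − 110224)(58815 − 53361)] = √[7016 × 5454] = 6185.8923
r = -5892 / 6185.8923 ≈ -0.9525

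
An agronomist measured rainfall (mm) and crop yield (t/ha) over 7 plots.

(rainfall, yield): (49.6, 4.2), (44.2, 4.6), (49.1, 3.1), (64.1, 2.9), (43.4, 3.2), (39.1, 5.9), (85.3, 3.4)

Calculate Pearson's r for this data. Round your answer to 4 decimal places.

n = 7, Σx = 374.8, Σy = 27.3, Σx² = 21621.88, Σy² = 113.43, Σxy = 1409.33
nΣxy − ΣxΣy = 9865.31 − 10232.04 = -366.73
nΣx² − (Σx)² = 151353.16 − 140475.04 = 10878.12; nΣy² − (Σy)² = 794.01 − 745.29 = 48.72
r = -366.73 / √(10878.12 × 48.72) = -366.73 / 727.9986 ≈ -0.5038

-0.5038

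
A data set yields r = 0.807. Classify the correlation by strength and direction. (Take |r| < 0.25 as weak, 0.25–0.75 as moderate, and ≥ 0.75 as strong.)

r = 0.807 > 0 so the relationship is positive.
|r| = 0.807, which falls in the strong range.

strong positive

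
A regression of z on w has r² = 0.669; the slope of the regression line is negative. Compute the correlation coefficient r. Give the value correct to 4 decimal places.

-0.8179

|r| = √0.669 = 0.8179
The association is negative, so r = −0.8179.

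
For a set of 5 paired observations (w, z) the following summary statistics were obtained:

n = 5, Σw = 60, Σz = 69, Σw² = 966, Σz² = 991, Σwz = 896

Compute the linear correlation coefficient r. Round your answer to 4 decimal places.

0.6960

r = (nΣwz − ΣwΣz) / √[(nΣw² − (Σw)²)(nΣz² − (Σz)²)]
Numerator: 5×896 − 60×69 = 340
Denominator: √[(4830 − 3600)(4955 − 4761)] = √[1230 × 194] = 488.4875
r = 340 / 488.4875 ≈ 0.6960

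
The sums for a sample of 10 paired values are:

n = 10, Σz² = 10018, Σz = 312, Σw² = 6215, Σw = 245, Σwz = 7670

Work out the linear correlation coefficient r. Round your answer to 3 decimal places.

0.106

r = (nΣwz − ΣwΣz) / √[(nΣw² − (Σw)²)(nΣz² − (Σz)²)]
Numerator: 10×7670 − 245×312 = 260
Denominator: √[(62150 − 60025)(100180 − 97344)] = √[2125 × 2836] = 2454.8931
r = 260 / 2454.8931 ≈ 0.106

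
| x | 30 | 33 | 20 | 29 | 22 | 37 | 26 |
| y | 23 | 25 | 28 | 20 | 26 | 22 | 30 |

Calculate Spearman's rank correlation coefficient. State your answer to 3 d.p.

-0.643

Rank x: 5, 6, 1, 4, 2, 7, 3
Rank y: 3, 4, 6, 1, 5, 2, 7
d = rank(x) − rank(y): 2, 2, -5, 3, -3, 5, -4; Σd² = 92
ρ = 1 − 6Σd² / [n(n²−1)] = 1 − 6×92 / (7×48) = 1 − 552/336 ≈ -0.643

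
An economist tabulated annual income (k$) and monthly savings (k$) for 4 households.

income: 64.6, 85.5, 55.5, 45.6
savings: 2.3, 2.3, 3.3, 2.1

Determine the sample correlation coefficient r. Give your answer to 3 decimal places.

n = 4, Σx = 251.2, Σy = 10, Σx² = 16643.02, Σy² = 25.88, Σxy = 624.14
nΣxy − ΣxΣy = 2496.56 − 2512 = -15.44
nΣx² − (Σx)² = 66572.08 − 63101.44 = 3470.64; nΣy² − (Σy)² = 103.52 − 100 = 3.52
r = -15.44 / √(3470.64 × 3.52) = -15.44 / 110.5290 ≈ -0.140

-0.140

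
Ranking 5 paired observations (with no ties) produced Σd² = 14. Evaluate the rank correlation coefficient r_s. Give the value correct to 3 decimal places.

ρ = 1 − 6Σd² / [n(n²−1)] = 1 − 6×14 / (5×24)
  = 1 − 84/120 = 1 − 0.7000 ≈ 0.300

0.300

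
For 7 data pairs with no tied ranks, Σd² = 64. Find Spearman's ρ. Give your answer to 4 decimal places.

-0.1429

ρ = 1 − 6Σd² / [n(n²−1)] = 1 − 6×64 / (7×48)
  = 1 − 384/336 = 1 − 1.14286 ≈ -0.1429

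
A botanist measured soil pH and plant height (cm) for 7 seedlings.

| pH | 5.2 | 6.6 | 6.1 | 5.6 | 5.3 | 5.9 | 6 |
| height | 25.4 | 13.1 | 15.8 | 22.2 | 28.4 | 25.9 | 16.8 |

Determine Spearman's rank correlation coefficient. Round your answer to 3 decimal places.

Rank pH: 1, 7, 6, 3, 2, 4, 5
Rank height: 5, 1, 2, 4, 7, 6, 3
d = rank(pH) − rank(height): -4, 6, 4, -1, -5, -2, 2; Σd² = 102
ρ = 1 − 6Σd² / [n(n²−1)] = 1 − 6×102 / (7×48) = 1 − 612/336 ≈ -0.821

-0.821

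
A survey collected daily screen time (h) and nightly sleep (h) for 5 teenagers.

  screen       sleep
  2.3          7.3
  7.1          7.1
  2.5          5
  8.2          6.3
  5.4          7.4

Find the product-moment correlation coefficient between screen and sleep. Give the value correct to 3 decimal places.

0.235

n = 5, Σx = 25.5, Σy = 33.1, Σx² = 158.35, Σy² = 223.15, Σxy = 171.32
nΣxy − ΣxΣy = 856.6 − 844.05 = 12.55
nΣx² − (Σx)² = 791.75 − 650.25 = 141.5; nΣy² − (Σy)² = 1115.75 − 1095.61 = 20.14
r = 12.55 / √(141.5 × 20.14) = 12.55 / 53.3836 ≈ 0.235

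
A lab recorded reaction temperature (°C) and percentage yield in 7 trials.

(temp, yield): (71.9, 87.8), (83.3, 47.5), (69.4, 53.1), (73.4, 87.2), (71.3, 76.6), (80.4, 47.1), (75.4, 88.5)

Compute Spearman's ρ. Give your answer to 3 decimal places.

Rank temp: 3, 7, 1, 4, 2, 6, 5
Rank yield: 6, 2, 3, 5, 4, 1, 7
d = rank(temp) − rank(yield): -3, 5, -2, -1, -2, 5, -2; Σd² = 72
ρ = 1 − 6Σd² / [n(n²−1)] = 1 − 6×72 / (7×48) = 1 − 432/336 ≈ -0.286

-0.286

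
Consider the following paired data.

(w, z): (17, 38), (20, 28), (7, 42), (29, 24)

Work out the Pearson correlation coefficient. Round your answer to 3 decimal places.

-0.931

n = 4, Σw = 73, Σz = 132, Σw² = 1579, Σz² = 4568, Σwz = 2196
nΣwz − ΣwΣz = 8784 − 9636 = -852
nΣw² − (Σw)² = 6316 − 5329 = 987; nΣz² − (Σz)² = 18272 − 17424 = 848
r = -852 / √(987 × 848) = -852 / 914.8639 ≈ -0.931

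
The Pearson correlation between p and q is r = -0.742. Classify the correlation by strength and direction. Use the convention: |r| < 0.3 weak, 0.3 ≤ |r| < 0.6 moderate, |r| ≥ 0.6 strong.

r = -0.742 < 0 so the relationship is negative.
|r| = 0.742, which falls in the strong range.

strong negative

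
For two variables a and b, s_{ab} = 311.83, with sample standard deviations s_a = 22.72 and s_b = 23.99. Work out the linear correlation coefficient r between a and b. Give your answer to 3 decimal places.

0.572

r = Cov(a,b) / (s_a · s_b) = 311.83 / (22.72 × 23.99)
  = 311.83 / 545.0528 ≈ 0.572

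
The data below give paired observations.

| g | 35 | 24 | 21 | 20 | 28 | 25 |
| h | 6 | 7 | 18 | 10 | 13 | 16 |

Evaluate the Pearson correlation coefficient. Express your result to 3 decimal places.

n = 6, Σg = 153, Σh = 70, Σg² = 4051, Σh² = 934, Σgh = 1720
nΣgh − ΣgΣh = 10320 − 10710 = -390
nΣg² − (Σg)² = 24306 − 23409 = 897; nΣh² − (Σh)² = 5604 − 4900 = 704
r = -390 / √(897 × 704) = -390 / 794.6622 ≈ -0.491

-0.491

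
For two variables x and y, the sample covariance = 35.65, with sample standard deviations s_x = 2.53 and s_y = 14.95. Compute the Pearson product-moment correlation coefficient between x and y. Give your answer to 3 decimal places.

r = Cov(x,y) / (s_x · s_y) = 35.65 / (2.53 × 14.95)
  = 35.65 / 37.8235 ≈ 0.943

0.943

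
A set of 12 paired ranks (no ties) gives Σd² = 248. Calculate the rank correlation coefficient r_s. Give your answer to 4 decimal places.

ρ = 1 − 6Σd² / [n(n²−1)] = 1 − 6×248 / (12×143)
  = 1 − 1488/1716 = 1 − 0.86713 ≈ 0.1329

0.1329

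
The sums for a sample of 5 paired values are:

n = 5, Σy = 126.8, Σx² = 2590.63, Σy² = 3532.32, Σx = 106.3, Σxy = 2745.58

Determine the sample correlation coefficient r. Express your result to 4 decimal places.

r = (nΣxy − ΣxΣy) / √[(nΣx² − (Σx)²)(nΣy² − (Σy)²)]
Numerator: 5×2745.58 − 106.3×126.8 = 249.06
Denominator: √[(12953.15 − 11299.69)(17661.6 − 16078.24)] = √[1653.46 × 1583.36] = 1618.0304
r = 249.06 / 1618.0304 ≈ 0.1539

0.1539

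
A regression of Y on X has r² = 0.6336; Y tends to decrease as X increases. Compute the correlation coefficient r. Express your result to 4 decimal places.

|r| = √0.6336 = 0.7960
The association is negative, so r = −0.7960.

-0.7960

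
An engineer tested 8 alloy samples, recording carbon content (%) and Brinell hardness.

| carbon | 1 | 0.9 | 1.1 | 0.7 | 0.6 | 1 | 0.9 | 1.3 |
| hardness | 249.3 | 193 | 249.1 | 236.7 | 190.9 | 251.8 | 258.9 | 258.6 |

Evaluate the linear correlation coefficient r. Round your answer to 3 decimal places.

0.647

n = 8, Σx = 7.5, Σy = 1888.3, Σx² = 7.37, Σy² = 451226.41, Σxy = 1798.23
nΣxy − ΣxΣy = 14385.84 − 14162.25 = 223.59
nΣx² − (Σx)² = 58.96 − 56.25 = 2.71; nΣy² − (Σy)² = 3609811.28 − 3565676.89 = 44134.39
r = 223.59 / √(2.71 × 44134.39) = 223.59 / 345.8384 ≈ 0.647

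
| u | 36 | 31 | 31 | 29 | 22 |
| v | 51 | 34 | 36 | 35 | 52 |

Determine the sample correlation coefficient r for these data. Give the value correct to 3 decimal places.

-0.182

n = 5, Σu = 149, Σv = 208, Σu² = 4543, Σv² = 8982, Σuv = 6165
nΣuv − ΣuΣv = 30825 − 30992 = -167
nΣu² − (Σu)² = 22715 − 22201 = 514; nΣv² − (Σv)² = 44910 − 43264 = 1646
r = -167 / √(514 × 1646) = -167 / 919.8065 ≈ -0.182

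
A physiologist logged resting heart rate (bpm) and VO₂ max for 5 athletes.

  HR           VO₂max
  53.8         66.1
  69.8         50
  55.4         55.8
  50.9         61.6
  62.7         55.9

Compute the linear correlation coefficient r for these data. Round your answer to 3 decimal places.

n = 5, Σx = 292.6, Σy = 289.4, Σx² = 17357.74, Σy² = 16902.22, Σxy = 16777.87
nΣxy − ΣxΣy = 83889.35 − 84678.44 = -789.09
nΣx² − (Σx)² = 86788.7 − 85614.76 = 1173.94; nΣy² − (Σy)² = 84511.1 − 83752.36 = 758.74
r = -789.09 / √(1173.94 × 758.74) = -789.09 / 943.7771 ≈ -0.836

-0.836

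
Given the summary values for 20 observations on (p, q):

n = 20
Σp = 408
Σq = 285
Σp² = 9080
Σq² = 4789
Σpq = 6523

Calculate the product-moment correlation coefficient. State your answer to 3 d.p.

0.955

r = (nΣpq − ΣpΣq) / √[(nΣp² − (Σp)²)(nΣq² − (Σq)²)]
Numerator: 20×6523 − 408×285 = 14180
Denominator: √[(181600 − 166464)(95780 − 81225)] = √[15136 × 14555] = 14842.6574
r = 14180 / 14842.6574 ≈ 0.955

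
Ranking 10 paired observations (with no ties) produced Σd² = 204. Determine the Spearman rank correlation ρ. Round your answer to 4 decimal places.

ρ = 1 − 6Σd² / [n(n²−1)] = 1 − 6×204 / (10×99)
  = 1 − 1224/990 = 1 − 1.23636 ≈ -0.2364

-0.2364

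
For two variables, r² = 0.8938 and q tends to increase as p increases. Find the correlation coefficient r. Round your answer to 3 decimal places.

0.945

|r| = √0.8938 = 0.945
The association is positive, so r = 0.945.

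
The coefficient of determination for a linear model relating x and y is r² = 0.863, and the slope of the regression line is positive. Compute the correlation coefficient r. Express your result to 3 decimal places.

0.929

|r| = √0.863 = 0.929
The association is positive, so r = 0.929.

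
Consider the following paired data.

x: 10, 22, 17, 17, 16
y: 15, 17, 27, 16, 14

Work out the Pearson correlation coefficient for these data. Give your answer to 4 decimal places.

n = 5, Σx = 82, Σy = 89, Σx² = 1418, Σy² = 1695, Σxy = 1479
nΣxy − ΣxΣy = 7395 − 7298 = 97
nΣx² − (Σx)² = 7090 − 6724 = 366; nΣy² − (Σy)² = 8475 − 7921 = 554
r = 97 / √(366 × 554) = 97 / 450.2932 ≈ 0.2154

0.2154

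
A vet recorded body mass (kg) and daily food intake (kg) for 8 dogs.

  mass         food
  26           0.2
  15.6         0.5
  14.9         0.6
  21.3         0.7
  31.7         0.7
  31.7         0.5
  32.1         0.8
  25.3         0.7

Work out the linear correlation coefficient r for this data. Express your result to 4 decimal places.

0.1730

n = 8, Σx = 198.6, Σy = 4.7, Σx² = 5275.34, Σy² = 3.01, Σxy = 118.28
nΣxy − ΣxΣy = 946.24 − 933.42 = 12.82
nΣx² − (Σx)² = 42202.72 − 39441.96 = 2760.76; nΣy² − (Σy)² = 24.08 − 22.09 = 1.99
r = 12.82 / √(2760.76 × 1.99) = 12.82 / 74.1209 ≈ 0.1730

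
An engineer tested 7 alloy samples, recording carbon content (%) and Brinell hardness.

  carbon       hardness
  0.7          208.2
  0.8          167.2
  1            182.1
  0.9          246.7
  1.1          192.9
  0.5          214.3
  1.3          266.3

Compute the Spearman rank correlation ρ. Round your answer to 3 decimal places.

Rank carbon: 2, 3, 5, 4, 6, 1, 7
Rank hardness: 4, 1, 2, 6, 3, 5, 7
d = rank(carbon) − rank(hardness): -2, 2, 3, -2, 3, -4, 0; Σd² = 46
ρ = 1 − 6Σd² / [n(n²−1)] = 1 − 6×46 / (7×48) = 1 − 276/336 ≈ 0.179

0.179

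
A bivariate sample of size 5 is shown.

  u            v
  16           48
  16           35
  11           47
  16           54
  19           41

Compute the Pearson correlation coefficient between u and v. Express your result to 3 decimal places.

n = 5, Σu = 78, Σv = 225, Σu² = 1250, Σv² = 10335, Σuv = 3488
nΣuv − ΣuΣv = 17440 − 17550 = -110
nΣu² − (Σu)² = 6250 − 6084 = 166; nΣv² − (Σv)² = 51675 − 50625 = 1050
r = -110 / √(166 × 1050) = -110 / 417.4925 ≈ -0.263

-0.263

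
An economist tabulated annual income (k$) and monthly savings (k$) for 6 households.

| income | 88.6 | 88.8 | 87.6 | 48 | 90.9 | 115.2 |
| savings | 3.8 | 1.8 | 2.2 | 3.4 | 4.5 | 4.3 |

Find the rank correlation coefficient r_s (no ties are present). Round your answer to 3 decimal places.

0.543

Rank income: 3, 4, 2, 1, 5, 6
Rank savings: 4, 1, 2, 3, 6, 5
d = rank(income) − rank(savings): -1, 3, 0, -2, -1, 1; Σd² = 16
ρ = 1 − 6Σd² / [n(n²−1)] = 1 − 6×16 / (6×35) = 1 − 96/210 ≈ 0.543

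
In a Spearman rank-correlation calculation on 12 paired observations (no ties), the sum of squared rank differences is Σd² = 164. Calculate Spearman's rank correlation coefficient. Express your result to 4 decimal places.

ρ = 1 − 6Σd² / [n(n²−1)] = 1 − 6×164 / (12×143)
  = 1 − 984/1716 = 1 − 0.57343 ≈ 0.4266

0.4266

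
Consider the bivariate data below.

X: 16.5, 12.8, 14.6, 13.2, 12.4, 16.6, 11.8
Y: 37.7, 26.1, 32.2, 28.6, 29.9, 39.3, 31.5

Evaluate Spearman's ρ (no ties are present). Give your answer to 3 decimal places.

0.679

Rank X: 6, 3, 5, 4, 2, 7, 1
Rank Y: 6, 1, 5, 2, 3, 7, 4
d = rank(X) − rank(Y): 0, 2, 0, 2, -1, 0, -3; Σd² = 18
ρ = 1 − 6Σd² / [n(n²−1)] = 1 − 6×18 / (7×48) = 1 − 108/336 ≈ 0.679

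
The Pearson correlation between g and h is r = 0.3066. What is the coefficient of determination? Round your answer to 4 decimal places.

0.0940

r² = (0.3066)² = 0.0940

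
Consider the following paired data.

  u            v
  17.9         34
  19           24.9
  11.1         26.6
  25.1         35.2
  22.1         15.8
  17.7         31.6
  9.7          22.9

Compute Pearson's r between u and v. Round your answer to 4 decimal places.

n = 7, Σu = 122.6, Σv = 191, Σu² = 2330.42, Σv² = 5495.22, Σuv = 3391.11
nΣuv − ΣuΣv = 23737.77 − 23416.6 = 321.17
nΣu² − (Σu)² = 16312.94 − 15030.76 = 1282.18; nΣv² − (Σv)² = 38466.54 − 36481 = 1985.54
r = 321.17 / √(1282.18 × 1985.54) = 321.17 / 1595.5625 ≈ 0.2013

0.2013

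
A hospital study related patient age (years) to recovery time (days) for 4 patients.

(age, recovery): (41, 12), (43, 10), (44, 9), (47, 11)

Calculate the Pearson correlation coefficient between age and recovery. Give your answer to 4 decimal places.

n = 4, Σx = 175, Σy = 42, Σx² = 7675, Σy² = 446, Σxy = 1835
nΣxy − ΣxΣy = 7340 − 7350 = -10
nΣx² − (Σx)² = 30700 − 30625 = 75; nΣy² − (Σy)² = 1784 − 1764 = 20
r = -10 / √(75 × 20) = -10 / 38.7298 ≈ -0.2582

-0.2582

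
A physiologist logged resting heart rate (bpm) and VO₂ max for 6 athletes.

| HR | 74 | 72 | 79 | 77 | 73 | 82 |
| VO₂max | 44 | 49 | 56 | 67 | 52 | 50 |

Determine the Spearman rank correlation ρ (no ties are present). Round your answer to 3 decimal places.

0.371

Rank HR: 3, 1, 5, 4, 2, 6
Rank VO₂max: 1, 2, 5, 6, 4, 3
d = rank(HR) − rank(VO₂max): 2, -1, 0, -2, -2, 3; Σd² = 22
ρ = 1 − 6Σd² / [n(n²−1)] = 1 − 6×22 / (6×35) = 1 − 132/210 ≈ 0.371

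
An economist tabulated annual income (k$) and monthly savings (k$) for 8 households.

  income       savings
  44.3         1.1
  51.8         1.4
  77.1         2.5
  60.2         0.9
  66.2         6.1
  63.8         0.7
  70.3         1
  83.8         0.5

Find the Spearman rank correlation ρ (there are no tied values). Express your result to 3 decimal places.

-0.167

Rank income: 1, 2, 7, 3, 5, 4, 6, 8
Rank savings: 5, 6, 7, 3, 8, 2, 4, 1
d = rank(income) − rank(savings): -4, -4, 0, 0, -3, 2, 2, 7; Σd² = 98
ρ = 1 − 6Σd² / [n(n²−1)] = 1 − 6×98 / (8×63) = 1 − 588/504 ≈ -0.167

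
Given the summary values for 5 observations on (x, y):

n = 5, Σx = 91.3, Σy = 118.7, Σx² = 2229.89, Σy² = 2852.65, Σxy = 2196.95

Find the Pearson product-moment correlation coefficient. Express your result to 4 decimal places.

0.2110

r = (nΣxy − ΣxΣy) / √[(nΣx² − (Σx)²)(nΣy² − (Σy)²)]
Numerator: 5×2196.95 − 91.3×118.7 = 147.44
Denominator: √[(11149.45 − 8335.69)(14263.25 − 14089.69)] = √[2813.76 × 173.56] = 698.8249
r = 147.44 / 698.8249 ≈ 0.2110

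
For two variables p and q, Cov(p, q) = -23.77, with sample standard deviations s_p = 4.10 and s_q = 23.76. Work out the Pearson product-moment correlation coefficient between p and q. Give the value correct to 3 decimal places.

-0.244

r = Cov(p,q) / (s_p · s_q) = -23.77 / (4.10 × 23.76)
  = -23.77 / 97.4160 ≈ -0.244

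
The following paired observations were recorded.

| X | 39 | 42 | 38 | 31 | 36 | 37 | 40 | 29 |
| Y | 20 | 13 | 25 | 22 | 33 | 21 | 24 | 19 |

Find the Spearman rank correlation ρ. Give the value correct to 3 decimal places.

Rank X: 6, 8, 5, 2, 3, 4, 7, 1
Rank Y: 3, 1, 7, 5, 8, 4, 6, 2
d = rank(X) − rank(Y): 3, 7, -2, -3, -5, 0, 1, -1; Σd² = 98
ρ = 1 − 6Σd² / [n(n²−1)] = 1 − 6×98 / (8×63) = 1 − 588/504 ≈ -0.167

-0.167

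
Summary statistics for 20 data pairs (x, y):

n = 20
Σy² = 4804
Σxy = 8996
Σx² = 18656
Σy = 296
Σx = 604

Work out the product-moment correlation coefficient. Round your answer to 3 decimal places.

r = (nΣxy − ΣxΣy) / √[(nΣx² − (Σx)²)(nΣy² − (Σy)²)]
Numerator: 20×8996 − 604×296 = 1136
Denominator: √[(373120 − 364816)(96080 − 87616)] = √[8304 × 8464] = 8383.6183
r = 1136 / 8383.6183 ≈ 0.136

0.136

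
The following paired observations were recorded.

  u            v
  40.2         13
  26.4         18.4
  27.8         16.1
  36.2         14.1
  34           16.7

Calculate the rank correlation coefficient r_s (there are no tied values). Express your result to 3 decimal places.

-0.900

Rank u: 5, 1, 2, 4, 3
Rank v: 1, 5, 3, 2, 4
d = rank(u) − rank(v): 4, -4, -1, 2, -1; Σd² = 38
ρ = 1 − 6Σd² / [n(n²−1)] = 1 − 6×38 / (5×24) = 1 − 228/120 ≈ -0.900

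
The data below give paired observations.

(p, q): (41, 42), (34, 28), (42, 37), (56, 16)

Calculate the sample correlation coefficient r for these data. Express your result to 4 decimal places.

-0.6204

n = 4, Σp = 173, Σq = 123, Σp² = 7737, Σq² = 4173, Σpq = 5124
nΣpq − ΣpΣq = 20496 − 21279 = -783
nΣp² − (Σp)² = 30948 − 29929 = 1019; nΣq² − (Σq)² = 16692 − 15129 = 1563
r = -783 / √(1019 × 1563) = -783 / 1262.0210 ≈ -0.6204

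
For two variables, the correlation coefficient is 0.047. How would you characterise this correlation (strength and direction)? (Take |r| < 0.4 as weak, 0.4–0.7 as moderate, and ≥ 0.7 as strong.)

weak positive

r = 0.047 > 0 so the relationship is positive.
|r| = 0.047, which falls in the weak range.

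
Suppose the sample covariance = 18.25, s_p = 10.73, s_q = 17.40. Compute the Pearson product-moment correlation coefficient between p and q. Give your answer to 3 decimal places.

r = Cov(p,q) / (s_p · s_q) = 18.25 / (10.73 × 17.40)
  = 18.25 / 186.7020 ≈ 0.098

0.098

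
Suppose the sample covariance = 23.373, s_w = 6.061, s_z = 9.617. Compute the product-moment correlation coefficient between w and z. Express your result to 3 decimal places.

r = Cov(w,z) / (s_w · s_z) = 23.373 / (6.061 × 9.617)
  = 23.373 / 58.2886 ≈ 0.401

0.401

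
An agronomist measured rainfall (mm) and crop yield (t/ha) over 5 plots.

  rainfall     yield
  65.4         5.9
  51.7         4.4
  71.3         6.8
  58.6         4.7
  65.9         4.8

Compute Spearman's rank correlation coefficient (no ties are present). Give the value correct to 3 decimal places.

0.900

Rank rainfall: 3, 1, 5, 2, 4
Rank yield: 4, 1, 5, 2, 3
d = rank(rainfall) − rank(yield): -1, 0, 0, 0, 1; Σd² = 2
ρ = 1 − 6Σd² / [n(n²−1)] = 1 − 6×2 / (5×24) = 1 − 12/120 ≈ 0.900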